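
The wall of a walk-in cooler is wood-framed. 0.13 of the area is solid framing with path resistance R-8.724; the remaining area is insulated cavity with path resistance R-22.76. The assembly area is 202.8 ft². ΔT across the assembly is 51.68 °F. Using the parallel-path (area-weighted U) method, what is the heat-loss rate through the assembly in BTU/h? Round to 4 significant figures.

U_eff = 0.87/22.76 + 0.13/8.724 = 0.038225 + 0.014901 = 0.053126
R_eff = 1/U_eff = 18.823 ft²·°F·h/BTU
Q = 202.8 × 51.68 / 18.823 = 556.8 BTU/h

556.8 BTU/h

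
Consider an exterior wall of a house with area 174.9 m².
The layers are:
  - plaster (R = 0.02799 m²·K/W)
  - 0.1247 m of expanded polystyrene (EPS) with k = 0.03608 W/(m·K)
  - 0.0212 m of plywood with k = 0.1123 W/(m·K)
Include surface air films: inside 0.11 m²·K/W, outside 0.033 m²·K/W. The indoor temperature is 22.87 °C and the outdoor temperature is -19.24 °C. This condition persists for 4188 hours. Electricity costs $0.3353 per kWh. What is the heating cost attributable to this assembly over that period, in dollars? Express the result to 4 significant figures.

0.1247/0.03608 = 3.4562
0.0212/0.1123 = 0.18878
R_total = 0.11 + 0.02799 + 3.4562 + 0.18878 + 0.033 = 3.816 m²·K/W
Q = 174.9 × (22.87 − (-19.24)) / 3.816 = 1930.1 W
E = 1930.1 W × 4188 h / 1000 = 8083.1 kWh
Cost = 8083.1 × 0.3353 = $2710.3

2710 dollars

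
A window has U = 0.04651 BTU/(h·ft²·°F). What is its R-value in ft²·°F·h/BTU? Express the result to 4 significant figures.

21.50 ft²·°F·h/BTU

R = 1/U = 1/0.04651 = 21.501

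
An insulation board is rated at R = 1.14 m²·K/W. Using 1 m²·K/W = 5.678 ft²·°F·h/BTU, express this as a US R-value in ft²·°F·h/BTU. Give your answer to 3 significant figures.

6.47 ft²·°F·h/BTU

R_US = 1.14 × 5.678 = 6.473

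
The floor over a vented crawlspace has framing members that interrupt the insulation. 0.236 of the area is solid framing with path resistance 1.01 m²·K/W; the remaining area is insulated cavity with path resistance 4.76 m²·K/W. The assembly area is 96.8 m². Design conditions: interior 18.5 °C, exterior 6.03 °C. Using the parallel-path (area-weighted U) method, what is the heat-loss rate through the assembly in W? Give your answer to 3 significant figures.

476 W

U_eff = 0.764/4.76 + 0.236/1.01 = 0.1605 + 0.2337 = 0.3942
R_eff = 1/U_eff = 2.537 m²·K/W
Q = 96.8 × (18.5 − 6.03) / 2.537 = 475.8 W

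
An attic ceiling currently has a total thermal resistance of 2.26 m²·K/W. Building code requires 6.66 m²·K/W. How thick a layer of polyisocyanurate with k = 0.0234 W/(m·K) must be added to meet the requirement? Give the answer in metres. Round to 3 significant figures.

0.103 m

ΔR = 6.66 − 2.26 = 4.4 m²·K/W
L = ΔR × k = 4.4 × 0.0234 = 0.103 m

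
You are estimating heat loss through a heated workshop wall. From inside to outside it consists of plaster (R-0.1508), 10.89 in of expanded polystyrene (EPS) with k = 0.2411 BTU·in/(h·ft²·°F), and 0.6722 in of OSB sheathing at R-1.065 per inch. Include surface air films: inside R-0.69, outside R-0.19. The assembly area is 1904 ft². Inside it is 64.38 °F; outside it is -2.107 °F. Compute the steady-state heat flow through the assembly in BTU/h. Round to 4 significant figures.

2698 BTU/h

10.89/0.2411 = 45.168
0.6722 × 1.065 = 0.71589
R_total = 0.69 + 0.1508 + 45.168 + 0.71589 + 0.19 = 46.915 ft²·°F·h/BTU
Q = A·ΔT/R = 1904 × (64.38 − (-2.107)) / 46.915 = 2698.3 BTU/h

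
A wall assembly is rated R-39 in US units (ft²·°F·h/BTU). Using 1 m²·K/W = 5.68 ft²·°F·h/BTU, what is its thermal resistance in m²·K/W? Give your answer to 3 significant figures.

R_SI = 39/5.68 = 6.866

6.87 m²·K/W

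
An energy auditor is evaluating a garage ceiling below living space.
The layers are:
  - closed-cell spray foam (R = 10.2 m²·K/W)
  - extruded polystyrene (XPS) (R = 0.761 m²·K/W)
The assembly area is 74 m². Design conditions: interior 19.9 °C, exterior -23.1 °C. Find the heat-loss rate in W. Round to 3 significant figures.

290 W

R_total = 10.2 + 0.761 = 10.96 m²·K/W
Q = A·ΔT/R = 74 × (19.9 − (-23.1)) / 10.96 = 290.3 W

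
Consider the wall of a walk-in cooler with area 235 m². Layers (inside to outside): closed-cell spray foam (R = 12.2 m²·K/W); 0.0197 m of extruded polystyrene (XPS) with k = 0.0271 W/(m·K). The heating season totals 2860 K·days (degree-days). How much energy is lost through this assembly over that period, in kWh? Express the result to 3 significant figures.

0.0197/0.0271 = 0.7269
R_total = 12.2 + 0.7269 = 12.93 m²·K/W
E = A × HDD × 24 / R / 1000 = 235 × 2860 × 24 / 12.93 / 1000 = 1248 kWh

1250 kWh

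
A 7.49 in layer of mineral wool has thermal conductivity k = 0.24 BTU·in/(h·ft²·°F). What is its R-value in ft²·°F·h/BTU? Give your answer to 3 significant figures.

R = L/k = 7.49/0.24 = 31.21 ft²·°F·h/BTU

31.2 ft²·°F·h/BTU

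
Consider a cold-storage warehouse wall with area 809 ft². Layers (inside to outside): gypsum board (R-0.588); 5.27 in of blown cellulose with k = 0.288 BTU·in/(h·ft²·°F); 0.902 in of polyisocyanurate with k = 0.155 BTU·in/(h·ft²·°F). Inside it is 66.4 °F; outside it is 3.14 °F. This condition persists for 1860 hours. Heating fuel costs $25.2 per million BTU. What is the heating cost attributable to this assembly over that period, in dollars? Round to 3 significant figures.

97.1 dollars

5.27/0.288 = 18.3
0.902/0.155 = 5.819
R_total = 0.588 + 18.3 + 5.819 = 24.71 ft²·°F·h/BTU
Q = 809 × (66.4 − 3.14) / 24.71 = 2071 BTU/h
E = 2071 × 1860 = 3853000 BTU
Cost = 3853000/10⁶ × 25.2 = $97.09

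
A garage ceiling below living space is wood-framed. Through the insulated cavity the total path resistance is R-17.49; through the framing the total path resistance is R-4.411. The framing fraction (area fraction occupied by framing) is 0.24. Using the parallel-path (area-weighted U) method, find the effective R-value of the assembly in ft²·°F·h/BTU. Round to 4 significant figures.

U_eff = 0.76/17.49 + 0.24/4.411 = 0.043453 + 0.054409 = 0.097863
R_eff = 1/U_eff = 10.218 ft²·°F·h/BTU

10.22 ft²·°F·h/BTU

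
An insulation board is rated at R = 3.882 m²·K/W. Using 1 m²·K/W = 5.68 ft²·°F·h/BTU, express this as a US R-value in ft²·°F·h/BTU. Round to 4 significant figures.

R_US = 3.882 × 5.68 = 22.05

22.05 ft²·°F·h/BTU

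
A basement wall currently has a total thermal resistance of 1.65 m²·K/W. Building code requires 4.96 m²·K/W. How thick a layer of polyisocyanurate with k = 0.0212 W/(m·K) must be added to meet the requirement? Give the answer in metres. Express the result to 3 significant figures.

0.0702 m

ΔR = 4.96 − 1.65 = 3.31 m²·K/W
L = ΔR × k = 3.31 × 0.0212 = 0.07017 m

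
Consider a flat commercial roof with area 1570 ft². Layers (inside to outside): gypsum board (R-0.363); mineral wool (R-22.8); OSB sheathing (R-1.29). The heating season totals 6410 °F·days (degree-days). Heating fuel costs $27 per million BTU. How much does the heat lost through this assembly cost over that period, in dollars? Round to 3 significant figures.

267 dollars

R_total = 0.363 + 22.8 + 1.29 = 24.45 ft²·°F·h/BTU
E = A × HDD × 24 / R = 1570 × 6410 × 24 / 24.45 = 9877000 BTU
Cost = 9877000/10⁶ × 27 = $266.7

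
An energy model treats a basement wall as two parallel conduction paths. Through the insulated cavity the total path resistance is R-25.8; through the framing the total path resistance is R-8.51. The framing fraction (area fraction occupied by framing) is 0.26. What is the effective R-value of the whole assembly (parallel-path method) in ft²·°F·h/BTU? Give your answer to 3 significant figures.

U_eff = 0.74/25.8 + 0.26/8.51 = 0.02868 + 0.03055 = 0.05923
R_eff = 1/U_eff = 16.88 ft²·°F·h/BTU

16.9 ft²·°F·h/BTU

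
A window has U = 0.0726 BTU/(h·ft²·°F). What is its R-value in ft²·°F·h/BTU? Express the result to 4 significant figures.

13.77 ft²·°F·h/BTU

R = 1/U = 1/0.0726 = 13.774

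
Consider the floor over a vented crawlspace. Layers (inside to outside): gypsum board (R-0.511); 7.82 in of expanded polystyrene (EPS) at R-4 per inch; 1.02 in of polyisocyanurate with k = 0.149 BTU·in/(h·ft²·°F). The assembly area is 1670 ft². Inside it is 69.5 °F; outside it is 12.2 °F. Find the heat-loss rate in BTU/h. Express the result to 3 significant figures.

2480 BTU/h

7.82 × 4 = 31.28
1.02/0.149 = 6.846
R_total = 0.511 + 31.28 + 6.846 = 38.64 ft²·°F·h/BTU
Q = A·ΔT/R = 1670 × (69.5 − 12.2) / 38.64 = 2477 BTU/h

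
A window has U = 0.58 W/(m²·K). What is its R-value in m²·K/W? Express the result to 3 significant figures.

1.72 m²·K/W

R = 1/U = 1/0.58 = 1.724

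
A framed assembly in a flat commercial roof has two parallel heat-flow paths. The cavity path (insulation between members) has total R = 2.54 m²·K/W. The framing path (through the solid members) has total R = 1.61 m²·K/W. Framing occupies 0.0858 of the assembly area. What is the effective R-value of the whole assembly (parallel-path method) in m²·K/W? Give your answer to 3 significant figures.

2.42 m²·K/W

U_eff = 0.9142/2.54 + 0.0858/1.61 = 0.3599 + 0.05329 = 0.4132
R_eff = 1/U_eff = 2.42 m²·K/W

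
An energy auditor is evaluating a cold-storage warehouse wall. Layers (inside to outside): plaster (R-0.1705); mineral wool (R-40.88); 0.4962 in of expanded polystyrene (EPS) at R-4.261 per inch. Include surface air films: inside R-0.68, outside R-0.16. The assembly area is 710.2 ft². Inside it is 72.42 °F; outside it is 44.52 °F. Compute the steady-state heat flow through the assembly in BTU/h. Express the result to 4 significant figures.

450.3 BTU/h

0.4962 × 4.261 = 2.1143
R_total = 0.68 + 0.1705 + 40.88 + 2.1143 + 0.16 = 44.005 ft²·°F·h/BTU
Q = A·ΔT/R = 710.2 × (72.42 − 44.52) / 44.005 = 450.28 BTU/h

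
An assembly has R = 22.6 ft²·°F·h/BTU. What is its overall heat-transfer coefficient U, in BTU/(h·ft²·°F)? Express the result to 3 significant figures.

0.0442 BTU/(h·ft²·°F)

U = 1/R = 1/22.6 = 0.04425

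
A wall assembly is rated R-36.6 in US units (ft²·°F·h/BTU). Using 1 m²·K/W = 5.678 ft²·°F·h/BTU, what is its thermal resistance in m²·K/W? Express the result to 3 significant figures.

6.45 m²·K/W

R_SI = 36.6/5.678 = 6.446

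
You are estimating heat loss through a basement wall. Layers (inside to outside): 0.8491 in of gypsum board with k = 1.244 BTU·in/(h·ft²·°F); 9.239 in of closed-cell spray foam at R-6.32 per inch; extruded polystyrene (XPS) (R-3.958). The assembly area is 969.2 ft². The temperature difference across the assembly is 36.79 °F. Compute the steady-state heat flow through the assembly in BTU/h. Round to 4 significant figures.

0.8491/1.244 = 0.68256
9.239 × 6.32 = 58.39
R_total = 0.68256 + 58.39 + 3.958 = 63.031 ft²·°F·h/BTU
Q = A·ΔT/R = 969.2 × 36.79 / 63.031 = 565.7 BTU/h

565.7 BTU/h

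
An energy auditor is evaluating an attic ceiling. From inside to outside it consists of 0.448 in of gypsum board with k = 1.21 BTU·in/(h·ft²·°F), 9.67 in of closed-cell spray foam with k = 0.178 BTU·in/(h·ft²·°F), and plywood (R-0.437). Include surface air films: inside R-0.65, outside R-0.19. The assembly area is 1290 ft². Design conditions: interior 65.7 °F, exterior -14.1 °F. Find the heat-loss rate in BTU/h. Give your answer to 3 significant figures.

0.448/1.21 = 0.3702
9.67/0.178 = 54.33
R_total = 0.65 + 0.3702 + 54.33 + 0.437 + 0.19 = 55.97 ft²·°F·h/BTU
Q = A·ΔT/R = 1290 × (65.7 − (-14.1)) / 55.97 = 1839 BTU/h

1840 BTU/h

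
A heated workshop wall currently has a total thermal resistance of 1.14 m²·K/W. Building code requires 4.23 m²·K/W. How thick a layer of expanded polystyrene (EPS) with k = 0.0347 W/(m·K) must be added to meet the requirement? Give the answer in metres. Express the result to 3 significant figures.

ΔR = 4.23 − 1.14 = 3.09 m²·K/W
L = ΔR × k = 3.09 × 0.0347 = 0.1072 m

0.107 m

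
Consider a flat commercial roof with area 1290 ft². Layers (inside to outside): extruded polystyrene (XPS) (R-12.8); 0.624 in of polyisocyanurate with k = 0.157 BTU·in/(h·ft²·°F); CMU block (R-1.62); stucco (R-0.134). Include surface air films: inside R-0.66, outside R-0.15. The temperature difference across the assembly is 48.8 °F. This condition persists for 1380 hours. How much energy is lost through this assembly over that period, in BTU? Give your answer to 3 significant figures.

4490000 BTU

0.624/0.157 = 3.975
R_total = 0.66 + 12.8 + 3.975 + 1.62 + 0.134 + 0.15 = 19.34 ft²·°F·h/BTU
Q = 1290 × 48.8 / 19.34 = 3255 BTU/h
E = 3255 × 1380 = 4492000 BTU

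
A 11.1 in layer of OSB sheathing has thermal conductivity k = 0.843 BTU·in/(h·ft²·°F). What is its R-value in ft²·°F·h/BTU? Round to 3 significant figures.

R = L/k = 11.1/0.843 = 13.17 ft²·°F·h/BTU

13.2 ft²·°F·h/BTU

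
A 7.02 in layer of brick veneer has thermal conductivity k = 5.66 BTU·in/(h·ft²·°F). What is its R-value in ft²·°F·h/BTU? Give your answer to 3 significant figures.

1.24 ft²·°F·h/BTU

R = L/k = 7.02/5.66 = 1.24 ft²·°F·h/BTU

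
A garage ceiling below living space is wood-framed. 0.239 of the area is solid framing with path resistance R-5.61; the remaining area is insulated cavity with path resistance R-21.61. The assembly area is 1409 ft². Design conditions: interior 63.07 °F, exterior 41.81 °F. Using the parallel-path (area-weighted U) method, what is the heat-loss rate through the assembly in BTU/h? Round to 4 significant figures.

U_eff = 0.761/21.61 + 0.239/5.61 = 0.035215 + 0.042602 = 0.077818
R_eff = 1/U_eff = 12.851 ft²·°F·h/BTU
Q = 1409 × (63.07 − 41.81) / 12.851 = 2331.1 BTU/h

2331 BTU/h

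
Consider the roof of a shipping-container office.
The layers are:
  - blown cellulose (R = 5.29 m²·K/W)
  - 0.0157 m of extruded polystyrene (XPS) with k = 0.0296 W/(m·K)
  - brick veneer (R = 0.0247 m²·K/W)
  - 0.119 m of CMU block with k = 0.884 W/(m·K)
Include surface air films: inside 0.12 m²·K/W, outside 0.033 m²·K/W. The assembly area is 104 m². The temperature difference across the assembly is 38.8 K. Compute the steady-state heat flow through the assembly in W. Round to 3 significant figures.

658 W

0.0157/0.0296 = 0.5304
0.119/0.884 = 0.1346
R_total = 0.12 + 5.29 + 0.5304 + 0.0247 + 0.1346 + 0.033 = 6.133 m²·K/W
Q = A·ΔT/R = 104 × 38.8 / 6.133 = 658 W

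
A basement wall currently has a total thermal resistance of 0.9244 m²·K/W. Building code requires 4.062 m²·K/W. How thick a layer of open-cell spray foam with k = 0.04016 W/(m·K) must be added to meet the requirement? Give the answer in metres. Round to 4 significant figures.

0.1260 m

ΔR = 4.062 − 0.9244 = 3.1376 m²·K/W
L = ΔR × k = 3.1376 × 0.04016 = 0.12601 m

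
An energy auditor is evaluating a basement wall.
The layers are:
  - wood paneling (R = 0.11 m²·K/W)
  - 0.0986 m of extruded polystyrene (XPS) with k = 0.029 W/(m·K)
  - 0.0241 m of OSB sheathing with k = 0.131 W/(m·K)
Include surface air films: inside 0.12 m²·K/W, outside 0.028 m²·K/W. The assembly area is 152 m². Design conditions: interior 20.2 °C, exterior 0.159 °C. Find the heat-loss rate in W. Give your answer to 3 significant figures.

0.0986/0.029 = 3.4
0.0241/0.131 = 0.184
R_total = 0.12 + 0.11 + 3.4 + 0.184 + 0.028 = 3.842 m²·K/W
Q = A·ΔT/R = 152 × (20.2 − 0.159) / 3.842 = 792.9 W

793 W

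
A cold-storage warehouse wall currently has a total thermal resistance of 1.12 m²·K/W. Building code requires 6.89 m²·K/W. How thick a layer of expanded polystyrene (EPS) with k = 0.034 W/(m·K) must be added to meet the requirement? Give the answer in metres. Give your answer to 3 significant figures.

0.196 m

ΔR = 6.89 − 1.12 = 5.77 m²·K/W
L = ΔR × k = 5.77 × 0.034 = 0.1962 m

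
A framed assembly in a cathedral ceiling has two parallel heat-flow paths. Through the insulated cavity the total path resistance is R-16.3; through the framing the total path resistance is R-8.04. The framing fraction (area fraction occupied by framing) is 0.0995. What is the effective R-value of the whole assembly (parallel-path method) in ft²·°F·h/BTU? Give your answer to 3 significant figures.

14.8 ft²·°F·h/BTU

U_eff = 0.9005/16.3 + 0.0995/8.04 = 0.05525 + 0.01238 = 0.06762
R_eff = 1/U_eff = 14.79 ft²·°F·h/BTU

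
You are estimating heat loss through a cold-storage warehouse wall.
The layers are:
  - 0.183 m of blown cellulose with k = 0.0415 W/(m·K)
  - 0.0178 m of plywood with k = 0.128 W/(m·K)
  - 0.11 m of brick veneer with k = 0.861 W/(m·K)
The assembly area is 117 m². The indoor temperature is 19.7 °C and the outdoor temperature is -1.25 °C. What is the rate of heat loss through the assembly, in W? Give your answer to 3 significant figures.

0.183/0.0415 = 4.41
0.0178/0.128 = 0.1391
0.11/0.861 = 0.1278
R_total = 4.41 + 0.1391 + 0.1278 = 4.676 m²·K/W
Q = A·ΔT/R = 117 × (19.7 − (-1.25)) / 4.676 = 524.1 W

524 W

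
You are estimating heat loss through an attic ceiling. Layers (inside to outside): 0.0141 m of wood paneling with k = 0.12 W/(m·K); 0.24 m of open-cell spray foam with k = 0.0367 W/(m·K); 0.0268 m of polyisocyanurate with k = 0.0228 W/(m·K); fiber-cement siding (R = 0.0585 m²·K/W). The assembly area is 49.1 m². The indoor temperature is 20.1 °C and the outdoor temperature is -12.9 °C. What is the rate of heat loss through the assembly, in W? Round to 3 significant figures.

0.0141/0.12 = 0.1175
0.24/0.0367 = 6.54
0.0268/0.0228 = 1.175
R_total = 0.1175 + 6.54 + 1.175 + 0.0585 = 7.891 m²·K/W
Q = A·ΔT/R = 49.1 × (20.1 − (-12.9)) / 7.891 = 205.3 W

205 W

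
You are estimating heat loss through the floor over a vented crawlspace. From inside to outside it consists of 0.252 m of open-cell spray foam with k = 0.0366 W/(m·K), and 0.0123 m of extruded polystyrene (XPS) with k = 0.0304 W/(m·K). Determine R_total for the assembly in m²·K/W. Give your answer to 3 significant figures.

0.252/0.0366 = 6.885
0.0123/0.0304 = 0.4046
R_total = 6.885 + 0.4046 = 7.29 m²·K/W

7.29 m²·K/W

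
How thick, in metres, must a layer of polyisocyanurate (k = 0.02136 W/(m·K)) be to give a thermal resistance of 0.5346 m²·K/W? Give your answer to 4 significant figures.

0.01142 m

L = R·k = 0.5346 × 0.02136 = 0.011419 m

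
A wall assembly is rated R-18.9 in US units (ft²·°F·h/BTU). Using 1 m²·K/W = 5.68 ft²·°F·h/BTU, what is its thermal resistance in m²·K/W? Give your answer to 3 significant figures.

3.33 m²·K/W

R_SI = 18.9/5.68 = 3.327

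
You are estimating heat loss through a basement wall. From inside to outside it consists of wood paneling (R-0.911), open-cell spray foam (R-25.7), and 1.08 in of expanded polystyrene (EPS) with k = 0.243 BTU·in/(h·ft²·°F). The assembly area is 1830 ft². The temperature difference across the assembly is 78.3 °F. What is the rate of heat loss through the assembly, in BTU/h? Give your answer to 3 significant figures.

1.08/0.243 = 4.444
R_total = 0.911 + 25.7 + 4.444 = 31.06 ft²·°F·h/BTU
Q = A·ΔT/R = 1830 × 78.3 / 31.06 = 4614 BTU/h

4610 BTU/h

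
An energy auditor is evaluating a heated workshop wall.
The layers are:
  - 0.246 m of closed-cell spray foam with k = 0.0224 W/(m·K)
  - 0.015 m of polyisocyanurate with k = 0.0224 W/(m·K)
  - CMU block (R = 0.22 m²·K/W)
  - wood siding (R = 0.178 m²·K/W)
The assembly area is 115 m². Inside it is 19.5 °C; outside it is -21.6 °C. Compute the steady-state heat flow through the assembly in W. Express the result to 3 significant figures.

392 W

0.246/0.0224 = 10.98
0.015/0.0224 = 0.6696
R_total = 10.98 + 0.6696 + 0.22 + 0.178 = 12.05 m²·K/W
Q = A·ΔT/R = 115 × (19.5 − (-21.6)) / 12.05 = 392.2 W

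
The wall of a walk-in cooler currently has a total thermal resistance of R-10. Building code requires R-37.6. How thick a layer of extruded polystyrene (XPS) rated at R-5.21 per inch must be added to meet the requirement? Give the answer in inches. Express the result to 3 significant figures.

ΔR = 37.6 − 10 = 27.6 ft²·°F·h/BTU
L = ΔR / (R/in) = 27.6/5.21 = 5.298 in

5.30 in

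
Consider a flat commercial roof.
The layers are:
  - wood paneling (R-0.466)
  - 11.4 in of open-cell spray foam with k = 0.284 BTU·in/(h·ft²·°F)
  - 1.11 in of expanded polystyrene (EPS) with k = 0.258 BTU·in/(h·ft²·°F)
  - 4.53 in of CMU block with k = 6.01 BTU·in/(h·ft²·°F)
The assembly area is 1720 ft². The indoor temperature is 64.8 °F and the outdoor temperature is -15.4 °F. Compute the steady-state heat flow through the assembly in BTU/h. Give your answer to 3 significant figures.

3020 BTU/h

11.4/0.284 = 40.14
1.11/0.258 = 4.302
4.53/6.01 = 0.7537
R_total = 0.466 + 40.14 + 4.302 + 0.7537 = 45.66 ft²·°F·h/BTU
Q = A·ΔT/R = 1720 × (64.8 − (-15.4)) / 45.66 = 3021 BTU/h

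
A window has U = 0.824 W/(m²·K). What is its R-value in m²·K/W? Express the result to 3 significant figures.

1.21 m²·K/W

R = 1/U = 1/0.824 = 1.214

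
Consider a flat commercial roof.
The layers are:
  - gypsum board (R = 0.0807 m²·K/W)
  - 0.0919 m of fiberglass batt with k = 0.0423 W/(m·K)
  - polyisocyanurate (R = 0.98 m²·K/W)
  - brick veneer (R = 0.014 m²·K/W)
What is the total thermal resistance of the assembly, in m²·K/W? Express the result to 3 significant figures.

0.0919/0.0423 = 2.173
R_total = 0.0807 + 2.173 + 0.98 + 0.014 = 3.247 m²·K/W

3.25 m²·K/W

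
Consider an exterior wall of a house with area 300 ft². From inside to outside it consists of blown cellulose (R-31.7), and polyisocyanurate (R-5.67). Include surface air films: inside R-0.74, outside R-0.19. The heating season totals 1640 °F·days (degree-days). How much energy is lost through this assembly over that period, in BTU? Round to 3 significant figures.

R_total = 0.74 + 31.7 + 5.67 + 0.19 = 38.3 ft²·°F·h/BTU
E = A × HDD × 24 / R = 300 × 1640 × 24 / 38.3 = 308300 BTU

308000 BTU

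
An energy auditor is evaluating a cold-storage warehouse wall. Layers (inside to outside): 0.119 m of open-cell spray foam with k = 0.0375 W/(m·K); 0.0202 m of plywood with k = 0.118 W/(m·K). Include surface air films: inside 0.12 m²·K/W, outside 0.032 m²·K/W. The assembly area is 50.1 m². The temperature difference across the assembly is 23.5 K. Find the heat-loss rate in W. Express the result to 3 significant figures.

337 W

0.119/0.0375 = 3.173
0.0202/0.118 = 0.1712
R_total = 0.12 + 3.173 + 0.1712 + 0.032 = 3.497 m²·K/W
Q = A·ΔT/R = 50.1 × 23.5 / 3.497 = 336.7 W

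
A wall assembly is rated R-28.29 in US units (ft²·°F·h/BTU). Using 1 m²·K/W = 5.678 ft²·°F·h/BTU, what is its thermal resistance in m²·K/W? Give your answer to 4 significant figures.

4.982 m²·K/W

R_SI = 28.29/5.678 = 4.9824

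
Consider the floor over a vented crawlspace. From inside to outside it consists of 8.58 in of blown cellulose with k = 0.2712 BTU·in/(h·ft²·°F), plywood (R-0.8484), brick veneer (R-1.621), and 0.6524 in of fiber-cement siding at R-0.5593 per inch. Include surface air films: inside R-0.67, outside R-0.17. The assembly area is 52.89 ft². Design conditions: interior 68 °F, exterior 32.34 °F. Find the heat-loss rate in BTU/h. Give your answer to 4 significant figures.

53.41 BTU/h

8.58/0.2712 = 31.637
0.6524 × 0.5593 = 0.36489
R_total = 0.67 + 31.637 + 0.8484 + 1.621 + 0.36489 + 0.17 = 35.311 ft²·°F·h/BTU
Q = A·ΔT/R = 52.89 × (68 − 32.34) / 35.311 = 53.412 BTU/h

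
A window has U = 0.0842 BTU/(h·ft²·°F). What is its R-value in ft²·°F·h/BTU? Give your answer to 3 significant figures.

R = 1/U = 1/0.0842 = 11.88

11.9 ft²·°F·h/BTU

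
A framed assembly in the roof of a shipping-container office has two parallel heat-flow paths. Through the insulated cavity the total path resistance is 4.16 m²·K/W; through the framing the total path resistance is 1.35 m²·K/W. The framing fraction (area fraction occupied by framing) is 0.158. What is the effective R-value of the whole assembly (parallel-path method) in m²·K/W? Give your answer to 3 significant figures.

U_eff = 0.842/4.16 + 0.158/1.35 = 0.2024 + 0.117 = 0.3194
R_eff = 1/U_eff = 3.13 m²·K/W

3.13 m²·K/W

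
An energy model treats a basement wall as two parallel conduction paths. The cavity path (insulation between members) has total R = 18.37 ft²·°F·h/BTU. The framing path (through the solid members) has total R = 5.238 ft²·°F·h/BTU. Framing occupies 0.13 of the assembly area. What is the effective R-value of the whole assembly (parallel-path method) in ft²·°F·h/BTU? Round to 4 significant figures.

13.85 ft²·°F·h/BTU

U_eff = 0.87/18.37 + 0.13/5.238 = 0.04736 + 0.024819 = 0.072178
R_eff = 1/U_eff = 13.855 ft²·°F·h/BTU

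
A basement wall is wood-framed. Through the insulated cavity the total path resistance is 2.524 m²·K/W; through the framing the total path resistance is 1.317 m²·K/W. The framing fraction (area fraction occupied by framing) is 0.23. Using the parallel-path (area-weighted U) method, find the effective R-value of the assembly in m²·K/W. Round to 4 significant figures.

U_eff = 0.77/2.524 + 0.23/1.317 = 0.30507 + 0.17464 = 0.47971
R_eff = 1/U_eff = 2.0846 m²·K/W

2.085 m²·K/W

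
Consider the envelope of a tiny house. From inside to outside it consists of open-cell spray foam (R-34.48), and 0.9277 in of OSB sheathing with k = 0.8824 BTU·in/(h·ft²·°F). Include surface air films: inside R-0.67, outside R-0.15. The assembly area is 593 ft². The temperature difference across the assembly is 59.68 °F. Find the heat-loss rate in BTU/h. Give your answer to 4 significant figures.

0.9277/0.8824 = 1.0513
R_total = 0.67 + 34.48 + 1.0513 + 0.15 = 36.351 ft²·°F·h/BTU
Q = A·ΔT/R = 593 × 59.68 / 36.351 = 973.56 BTU/h

973.6 BTU/h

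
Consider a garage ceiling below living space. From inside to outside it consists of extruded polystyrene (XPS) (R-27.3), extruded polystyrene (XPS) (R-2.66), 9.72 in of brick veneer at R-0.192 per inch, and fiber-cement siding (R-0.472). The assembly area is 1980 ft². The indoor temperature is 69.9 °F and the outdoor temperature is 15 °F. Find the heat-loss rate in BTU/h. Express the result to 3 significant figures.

3370 BTU/h

9.72 × 0.192 = 1.866
R_total = 27.3 + 2.66 + 1.866 + 0.472 = 32.3 ft²·°F·h/BTU
Q = A·ΔT/R = 1980 × (69.9 − 15) / 32.3 = 3366 BTU/h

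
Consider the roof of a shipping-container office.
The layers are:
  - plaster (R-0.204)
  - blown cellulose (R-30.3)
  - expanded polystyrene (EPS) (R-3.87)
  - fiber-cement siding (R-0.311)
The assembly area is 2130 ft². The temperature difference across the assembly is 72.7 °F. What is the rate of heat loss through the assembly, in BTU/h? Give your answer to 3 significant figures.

R_total = 0.204 + 30.3 + 3.87 + 0.311 = 34.69 ft²·°F·h/BTU
Q = A·ΔT/R = 2130 × 72.7 / 34.69 = 4464 BTU/h

4460 BTU/h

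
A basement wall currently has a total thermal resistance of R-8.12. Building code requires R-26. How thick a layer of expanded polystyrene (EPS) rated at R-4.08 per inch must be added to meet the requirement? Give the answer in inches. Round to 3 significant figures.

ΔR = 26 − 8.12 = 17.88 ft²·°F·h/BTU
L = ΔR / (R/in) = 17.88/4.08 = 4.382 in

4.38 in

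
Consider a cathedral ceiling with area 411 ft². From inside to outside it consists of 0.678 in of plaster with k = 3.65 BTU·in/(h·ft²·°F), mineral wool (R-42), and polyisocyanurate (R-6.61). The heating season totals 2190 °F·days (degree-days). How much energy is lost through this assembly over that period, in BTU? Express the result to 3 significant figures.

0.678/3.65 = 0.1858
R_total = 0.1858 + 42 + 6.61 = 48.8 ft²·°F·h/BTU
E = A × HDD × 24 / R = 411 × 2190 × 24 / 48.8 = 442700 BTU

443000 BTU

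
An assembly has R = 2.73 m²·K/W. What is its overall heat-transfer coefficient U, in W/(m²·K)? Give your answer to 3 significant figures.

0.366 W/(m²·K)

U = 1/R = 1/2.73 = 0.3663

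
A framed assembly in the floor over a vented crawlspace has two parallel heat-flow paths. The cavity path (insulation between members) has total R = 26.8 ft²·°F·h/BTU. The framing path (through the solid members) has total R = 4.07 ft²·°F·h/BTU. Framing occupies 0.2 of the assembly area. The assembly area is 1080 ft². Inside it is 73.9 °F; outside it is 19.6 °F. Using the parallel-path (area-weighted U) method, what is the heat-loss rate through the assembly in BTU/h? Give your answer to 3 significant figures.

4630 BTU/h

U_eff = 0.8/26.8 + 0.2/4.07 = 0.02985 + 0.04914 = 0.07899
R_eff = 1/U_eff = 12.66 ft²·°F·h/BTU
Q = 1080 × (73.9 − 19.6) / 12.66 = 4632 BTU/h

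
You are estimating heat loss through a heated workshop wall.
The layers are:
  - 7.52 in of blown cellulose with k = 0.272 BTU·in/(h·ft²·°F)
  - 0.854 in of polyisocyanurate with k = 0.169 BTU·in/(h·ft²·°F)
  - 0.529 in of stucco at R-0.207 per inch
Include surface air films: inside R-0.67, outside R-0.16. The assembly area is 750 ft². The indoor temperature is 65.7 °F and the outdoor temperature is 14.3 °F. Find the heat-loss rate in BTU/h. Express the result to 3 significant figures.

7.52/0.272 = 27.65
0.854/0.169 = 5.053
0.529 × 0.207 = 0.1095
R_total = 0.67 + 27.65 + 5.053 + 0.1095 + 0.16 = 33.64 ft²·°F·h/BTU
Q = A·ΔT/R = 750 × (65.7 − 14.3) / 33.64 = 1146 BTU/h

1150 BTU/h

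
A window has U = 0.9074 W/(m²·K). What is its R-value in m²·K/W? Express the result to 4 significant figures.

1.102 m²·K/W

R = 1/U = 1/0.9074 = 1.102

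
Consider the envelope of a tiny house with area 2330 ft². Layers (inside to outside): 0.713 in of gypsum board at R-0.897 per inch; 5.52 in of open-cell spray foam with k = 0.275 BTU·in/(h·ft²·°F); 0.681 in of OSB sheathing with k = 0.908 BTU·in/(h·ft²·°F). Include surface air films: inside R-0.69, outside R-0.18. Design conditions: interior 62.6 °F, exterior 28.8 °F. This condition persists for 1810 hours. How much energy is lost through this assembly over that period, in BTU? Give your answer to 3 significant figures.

0.713 × 0.897 = 0.6396
5.52/0.275 = 20.07
0.681/0.908 = 0.75
R_total = 0.69 + 0.6396 + 20.07 + 0.75 + 0.18 = 22.33 ft²·°F·h/BTU
Q = 2330 × (62.6 − 28.8) / 22.33 = 3526 BTU/h
E = 3526 × 1810 = 6383000 BTU

6380000 BTU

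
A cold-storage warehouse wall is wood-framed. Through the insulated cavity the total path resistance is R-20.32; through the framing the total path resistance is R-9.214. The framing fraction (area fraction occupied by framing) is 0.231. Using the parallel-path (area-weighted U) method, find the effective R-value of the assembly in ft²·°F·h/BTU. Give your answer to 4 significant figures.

15.89 ft²·°F·h/BTU

U_eff = 0.769/20.32 + 0.231/9.214 = 0.037844 + 0.025071 = 0.062915
R_eff = 1/U_eff = 15.894 ft²·°F·h/BTU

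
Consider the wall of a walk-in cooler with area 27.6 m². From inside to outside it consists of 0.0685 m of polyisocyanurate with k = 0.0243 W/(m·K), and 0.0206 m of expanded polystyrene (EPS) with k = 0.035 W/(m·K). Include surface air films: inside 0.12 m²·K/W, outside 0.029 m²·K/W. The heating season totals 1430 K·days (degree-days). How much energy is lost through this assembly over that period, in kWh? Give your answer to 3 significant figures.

266 kWh

0.0685/0.0243 = 2.819
0.0206/0.035 = 0.5886
R_total = 0.12 + 2.819 + 0.5886 + 0.029 = 3.557 m²·K/W
E = A × HDD × 24 / R / 1000 = 27.6 × 1430 × 24 / 3.557 / 1000 = 266.3 kWh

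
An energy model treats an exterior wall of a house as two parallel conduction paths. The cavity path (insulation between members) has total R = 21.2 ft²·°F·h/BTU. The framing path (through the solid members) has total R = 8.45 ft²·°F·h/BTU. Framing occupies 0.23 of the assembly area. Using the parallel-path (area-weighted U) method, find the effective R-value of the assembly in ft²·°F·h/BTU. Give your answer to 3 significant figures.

U_eff = 0.77/21.2 + 0.23/8.45 = 0.03632 + 0.02722 = 0.06354
R_eff = 1/U_eff = 15.74 ft²·°F·h/BTU

15.7 ft²·°F·h/BTU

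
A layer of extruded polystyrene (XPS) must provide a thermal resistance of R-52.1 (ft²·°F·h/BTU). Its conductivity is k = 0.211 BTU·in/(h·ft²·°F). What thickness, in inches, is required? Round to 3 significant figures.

11.0 in

L = R × k = 52.1 × 0.211 = 10.99 in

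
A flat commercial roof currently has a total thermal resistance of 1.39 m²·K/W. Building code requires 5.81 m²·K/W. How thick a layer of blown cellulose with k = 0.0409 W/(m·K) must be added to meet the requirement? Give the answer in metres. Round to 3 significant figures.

ΔR = 5.81 − 1.39 = 4.42 m²·K/W
L = ΔR × k = 4.42 × 0.0409 = 0.1808 m

0.181 m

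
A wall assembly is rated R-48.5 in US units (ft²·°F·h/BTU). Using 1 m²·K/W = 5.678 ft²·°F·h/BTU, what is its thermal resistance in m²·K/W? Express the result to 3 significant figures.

8.54 m²·K/W

R_SI = 48.5/5.678 = 8.542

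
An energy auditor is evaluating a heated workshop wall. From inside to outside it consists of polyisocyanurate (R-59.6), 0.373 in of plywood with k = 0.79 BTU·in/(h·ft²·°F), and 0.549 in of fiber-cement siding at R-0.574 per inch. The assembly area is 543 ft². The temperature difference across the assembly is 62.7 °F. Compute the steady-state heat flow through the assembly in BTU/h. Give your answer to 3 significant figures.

0.373/0.79 = 0.4722
0.549 × 0.574 = 0.3151
R_total = 59.6 + 0.4722 + 0.3151 = 60.39 ft²·°F·h/BTU
Q = A·ΔT/R = 543 × 62.7 / 60.39 = 563.8 BTU/h

564 BTU/h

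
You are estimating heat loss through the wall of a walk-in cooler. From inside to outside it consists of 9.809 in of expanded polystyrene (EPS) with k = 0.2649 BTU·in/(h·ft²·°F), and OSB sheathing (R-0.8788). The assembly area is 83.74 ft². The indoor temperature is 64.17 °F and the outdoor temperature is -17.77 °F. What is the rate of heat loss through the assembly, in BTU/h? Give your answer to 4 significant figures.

9.809/0.2649 = 37.029
R_total = 37.029 + 0.8788 = 37.908 ft²·°F·h/BTU
Q = A·ΔT/R = 83.74 × (64.17 − (-17.77)) / 37.908 = 181.01 BTU/h

181.0 BTU/h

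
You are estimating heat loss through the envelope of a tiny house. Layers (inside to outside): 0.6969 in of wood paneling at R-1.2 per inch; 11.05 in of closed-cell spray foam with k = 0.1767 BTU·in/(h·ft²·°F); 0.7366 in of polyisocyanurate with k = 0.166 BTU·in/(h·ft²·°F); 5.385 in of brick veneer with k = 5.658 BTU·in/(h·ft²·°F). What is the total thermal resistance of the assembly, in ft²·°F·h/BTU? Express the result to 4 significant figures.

68.76 ft²·°F·h/BTU

0.6969 × 1.2 = 0.83628
11.05/0.1767 = 62.535
0.7366/0.166 = 4.4373
5.385/5.658 = 0.95175
R_total = 0.83628 + 62.535 + 4.4373 + 0.95175 = 68.761 ft²·°F·h/BTU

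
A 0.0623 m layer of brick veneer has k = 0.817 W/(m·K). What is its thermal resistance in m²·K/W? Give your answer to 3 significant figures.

0.0763 m²·K/W

R = L/k = 0.0623/0.817 = 0.07625 m²·K/W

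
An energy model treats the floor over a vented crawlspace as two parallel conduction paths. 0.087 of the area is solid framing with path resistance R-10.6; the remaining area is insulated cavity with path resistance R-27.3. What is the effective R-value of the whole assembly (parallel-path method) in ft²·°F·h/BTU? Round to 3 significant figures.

24.0 ft²·°F·h/BTU

U_eff = 0.913/27.3 + 0.087/10.6 = 0.03344 + 0.008208 = 0.04165
R_eff = 1/U_eff = 24.01 ft²·°F·h/BTU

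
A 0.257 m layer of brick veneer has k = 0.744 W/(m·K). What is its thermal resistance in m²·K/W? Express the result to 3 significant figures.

R = L/k = 0.257/0.744 = 0.3454 m²·K/W

0.345 m²·K/W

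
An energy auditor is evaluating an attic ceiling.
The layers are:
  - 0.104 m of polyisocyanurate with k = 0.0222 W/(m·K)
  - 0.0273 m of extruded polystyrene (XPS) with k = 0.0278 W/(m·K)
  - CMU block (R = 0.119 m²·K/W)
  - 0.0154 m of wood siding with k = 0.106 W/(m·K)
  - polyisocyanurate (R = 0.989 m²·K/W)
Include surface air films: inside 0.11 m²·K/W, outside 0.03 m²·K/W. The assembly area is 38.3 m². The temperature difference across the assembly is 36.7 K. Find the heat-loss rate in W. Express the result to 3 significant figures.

199 W

0.104/0.0222 = 4.685
0.0273/0.0278 = 0.982
0.0154/0.106 = 0.1453
R_total = 0.11 + 4.685 + 0.982 + 0.119 + 0.1453 + 0.989 + 0.03 = 7.06 m²·K/W
Q = A·ΔT/R = 38.3 × 36.7 / 7.06 = 199.1 W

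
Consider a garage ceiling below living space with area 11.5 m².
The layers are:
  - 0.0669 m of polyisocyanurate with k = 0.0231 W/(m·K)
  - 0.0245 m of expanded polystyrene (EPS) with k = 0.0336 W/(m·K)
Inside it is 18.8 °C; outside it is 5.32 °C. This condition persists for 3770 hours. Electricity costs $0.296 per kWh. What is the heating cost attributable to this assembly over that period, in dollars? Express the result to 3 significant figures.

47.7 dollars

0.0669/0.0231 = 2.896
0.0245/0.0336 = 0.7292
R_total = 2.896 + 0.7292 = 3.625 m²·K/W
Q = 11.5 × (18.8 − 5.32) / 3.625 = 42.76 W
E = 42.76 W × 3770 h / 1000 = 161.2 kWh
Cost = 161.2 × 0.296 = $47.72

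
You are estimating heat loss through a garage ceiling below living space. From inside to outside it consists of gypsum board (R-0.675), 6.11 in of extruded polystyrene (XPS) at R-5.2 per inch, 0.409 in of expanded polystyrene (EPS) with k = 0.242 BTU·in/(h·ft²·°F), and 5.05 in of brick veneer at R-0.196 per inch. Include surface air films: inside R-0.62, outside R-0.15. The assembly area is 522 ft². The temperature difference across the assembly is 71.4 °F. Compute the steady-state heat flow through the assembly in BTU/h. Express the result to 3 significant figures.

6.11 × 5.2 = 31.77
0.409/0.242 = 1.69
5.05 × 0.196 = 0.9898
R_total = 0.62 + 0.675 + 31.77 + 1.69 + 0.9898 + 0.15 = 35.9 ft²·°F·h/BTU
Q = A·ΔT/R = 522 × 71.4 / 35.9 = 1038 BTU/h

1040 BTU/h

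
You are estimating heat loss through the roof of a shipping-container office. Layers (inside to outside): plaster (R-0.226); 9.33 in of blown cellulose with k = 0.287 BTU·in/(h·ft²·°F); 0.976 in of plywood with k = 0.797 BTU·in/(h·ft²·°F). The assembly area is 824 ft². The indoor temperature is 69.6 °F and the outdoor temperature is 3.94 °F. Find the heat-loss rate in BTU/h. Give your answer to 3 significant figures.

1590 BTU/h

9.33/0.287 = 32.51
0.976/0.797 = 1.225
R_total = 0.226 + 32.51 + 1.225 = 33.96 ft²·°F·h/BTU
Q = A·ΔT/R = 824 × (69.6 − 3.94) / 33.96 = 1593 BTU/h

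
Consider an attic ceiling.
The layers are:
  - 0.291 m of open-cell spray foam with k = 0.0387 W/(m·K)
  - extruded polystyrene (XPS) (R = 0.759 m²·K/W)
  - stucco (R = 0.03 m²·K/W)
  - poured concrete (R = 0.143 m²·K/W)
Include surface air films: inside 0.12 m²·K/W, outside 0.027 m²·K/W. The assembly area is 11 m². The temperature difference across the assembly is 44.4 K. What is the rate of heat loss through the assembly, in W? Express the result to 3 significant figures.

0.291/0.0387 = 7.519
R_total = 0.12 + 7.519 + 0.759 + 0.03 + 0.143 + 0.027 = 8.598 m²·K/W
Q = A·ΔT/R = 11 × 44.4 / 8.598 = 56.8 W

56.8 W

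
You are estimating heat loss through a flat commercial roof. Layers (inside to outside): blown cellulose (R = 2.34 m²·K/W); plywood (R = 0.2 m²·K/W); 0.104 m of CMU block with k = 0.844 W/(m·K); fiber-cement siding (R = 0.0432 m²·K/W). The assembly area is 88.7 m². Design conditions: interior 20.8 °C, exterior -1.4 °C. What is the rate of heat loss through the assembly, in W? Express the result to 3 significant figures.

0.104/0.844 = 0.1232
R_total = 2.34 + 0.2 + 0.1232 + 0.0432 = 2.706 m²·K/W
Q = A·ΔT/R = 88.7 × (20.8 − (-1.4)) / 2.706 = 727.6 W

728 W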